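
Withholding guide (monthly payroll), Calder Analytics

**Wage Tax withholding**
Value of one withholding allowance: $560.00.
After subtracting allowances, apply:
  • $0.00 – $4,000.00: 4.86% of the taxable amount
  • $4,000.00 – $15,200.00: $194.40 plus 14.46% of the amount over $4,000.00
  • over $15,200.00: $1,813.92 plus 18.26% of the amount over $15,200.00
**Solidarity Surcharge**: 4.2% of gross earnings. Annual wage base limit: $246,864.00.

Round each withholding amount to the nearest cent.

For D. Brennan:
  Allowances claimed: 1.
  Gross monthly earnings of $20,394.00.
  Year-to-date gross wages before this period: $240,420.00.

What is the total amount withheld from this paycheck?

Wage Tax: taxable = $20,394.00 − 1×$560.00 = $19,834.00
  $1,813.92 + 18.26% × ($19,834.00 − $15,200.00) = $1,813.92 + 18.26% × $4,634.00 = $2,660.09
Solidarity Surcharge: cap $246,864.00 − YTD $240,420.00 = $6,444.00 subject; 4.2% × $6,444.00 = $270.65
Total: $2,660.09 + $270.65 = $2,930.74

$2,930.74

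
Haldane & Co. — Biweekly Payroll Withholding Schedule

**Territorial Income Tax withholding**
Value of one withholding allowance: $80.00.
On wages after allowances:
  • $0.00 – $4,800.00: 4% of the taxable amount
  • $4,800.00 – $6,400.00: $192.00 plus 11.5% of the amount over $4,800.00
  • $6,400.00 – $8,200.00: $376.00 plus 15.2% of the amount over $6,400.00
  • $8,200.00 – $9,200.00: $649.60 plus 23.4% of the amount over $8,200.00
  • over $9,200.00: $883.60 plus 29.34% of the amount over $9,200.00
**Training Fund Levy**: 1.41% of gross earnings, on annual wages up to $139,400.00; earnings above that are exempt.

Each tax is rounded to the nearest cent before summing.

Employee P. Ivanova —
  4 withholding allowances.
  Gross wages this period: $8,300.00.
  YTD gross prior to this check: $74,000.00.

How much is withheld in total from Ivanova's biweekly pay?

Territorial Income Tax: taxable = $8,300.00 − 4×$80.00 = $7,980.00
  $376.00 + 15.2% × ($7,980.00 − $6,400.00) = $376.00 + 15.2% × $1,580.00 = $616.16
Training Fund Levy: 1.41% × $8,300.00 = $117.03
Total: $616.16 + $117.03 = $733.19

$733.19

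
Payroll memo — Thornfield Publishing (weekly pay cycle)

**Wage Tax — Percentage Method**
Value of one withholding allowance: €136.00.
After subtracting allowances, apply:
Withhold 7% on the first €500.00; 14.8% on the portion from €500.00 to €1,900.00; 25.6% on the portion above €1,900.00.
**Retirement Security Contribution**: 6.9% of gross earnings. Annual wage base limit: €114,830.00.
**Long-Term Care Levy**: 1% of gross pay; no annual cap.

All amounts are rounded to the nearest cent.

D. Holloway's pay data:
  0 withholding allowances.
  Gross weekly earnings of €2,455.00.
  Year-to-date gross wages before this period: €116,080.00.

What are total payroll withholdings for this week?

€408.83

Wage Tax: taxable = €2,455.00
  €242.20 + 25.6% × (€2,455.00 − €1,900.00) = €242.20 + 25.6% × €555.00 = €384.28
Retirement Security Contribution: YTD €116,080.00 ≥ cap €114,830.00 → €0.00
Long-Term Care Levy: 1% × €2,455.00 = €24.55
Total: €384.28 + €0.00 + €24.55 = €408.83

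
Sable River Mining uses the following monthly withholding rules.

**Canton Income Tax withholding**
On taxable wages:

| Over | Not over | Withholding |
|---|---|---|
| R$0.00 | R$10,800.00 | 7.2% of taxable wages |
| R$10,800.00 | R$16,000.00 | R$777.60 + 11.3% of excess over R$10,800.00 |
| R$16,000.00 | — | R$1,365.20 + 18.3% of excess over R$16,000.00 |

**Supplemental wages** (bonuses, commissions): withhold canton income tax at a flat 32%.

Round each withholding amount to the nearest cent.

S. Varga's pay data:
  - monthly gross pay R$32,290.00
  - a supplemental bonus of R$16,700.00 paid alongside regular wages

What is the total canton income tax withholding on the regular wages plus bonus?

Canton Income Tax: taxable = R$32,290.00
  R$1,365.20 + 18.3% × (R$32,290.00 − R$16,000.00) = R$1,365.20 + 18.3% × R$16,290.00 = R$4,346.27
Supplemental (32% flat on bonus): 32% × R$16,700.00 = R$5,344.00
Total canton income tax: R$4,346.27 + R$5,344.00 = R$9,690.27

R$9,690.27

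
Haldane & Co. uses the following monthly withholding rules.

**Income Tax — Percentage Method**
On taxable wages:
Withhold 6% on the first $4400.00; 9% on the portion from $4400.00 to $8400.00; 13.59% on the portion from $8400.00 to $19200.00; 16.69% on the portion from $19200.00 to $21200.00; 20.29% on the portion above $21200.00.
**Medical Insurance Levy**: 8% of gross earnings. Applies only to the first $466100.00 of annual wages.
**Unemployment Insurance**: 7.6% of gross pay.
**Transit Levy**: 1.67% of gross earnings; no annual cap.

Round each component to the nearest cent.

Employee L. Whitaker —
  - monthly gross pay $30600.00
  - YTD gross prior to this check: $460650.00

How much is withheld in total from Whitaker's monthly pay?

Income Tax: taxable = $30600.00
  $2425.52 + 20.29% × ($30600.00 − $21200.00) = $2425.52 + 20.29% × $9400.00 = $4332.78
Medical Insurance Levy: cap $466100.00 − YTD $460650.00 = $5450.00 subject; 8% × $5450.00 = $436.00
Unemployment Insurance: 7.6% × $30600.00 = $2325.60
Transit Levy: 1.67% × $30600.00 = $511.02
Total: $4332.78 + $436.00 + $2325.60 + $511.02 = $7605.40

$7605.40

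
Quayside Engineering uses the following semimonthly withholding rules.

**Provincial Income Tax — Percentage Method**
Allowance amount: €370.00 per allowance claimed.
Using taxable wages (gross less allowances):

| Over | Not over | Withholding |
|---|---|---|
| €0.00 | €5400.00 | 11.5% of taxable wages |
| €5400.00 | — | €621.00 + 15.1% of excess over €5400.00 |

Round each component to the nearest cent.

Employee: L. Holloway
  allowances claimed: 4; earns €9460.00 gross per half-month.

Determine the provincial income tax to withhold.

Provincial Income Tax: taxable = €9460.00 − 4×€370.00 = €7980.00
  €621.00 + 15.1% × (€7980.00 − €5400.00) = €621.00 + 15.1% × €2580.00 = €1010.58

€1010.58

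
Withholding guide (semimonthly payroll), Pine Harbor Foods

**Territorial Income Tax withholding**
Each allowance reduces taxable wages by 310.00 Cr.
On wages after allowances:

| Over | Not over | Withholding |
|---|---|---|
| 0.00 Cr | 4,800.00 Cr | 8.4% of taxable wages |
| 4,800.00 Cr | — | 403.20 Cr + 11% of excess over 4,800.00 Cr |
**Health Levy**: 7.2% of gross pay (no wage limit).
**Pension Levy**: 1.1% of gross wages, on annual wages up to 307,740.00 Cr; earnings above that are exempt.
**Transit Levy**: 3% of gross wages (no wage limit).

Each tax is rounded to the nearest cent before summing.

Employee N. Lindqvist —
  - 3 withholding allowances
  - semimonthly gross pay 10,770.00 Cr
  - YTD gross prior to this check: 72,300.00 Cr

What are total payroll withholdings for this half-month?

Territorial Income Tax: taxable = 10,770.00 Cr − 3×310.00 Cr = 9,840.00 Cr
  403.20 Cr + 11% × (9,840.00 Cr − 4,800.00 Cr) = 403.20 Cr + 11% × 5,040.00 Cr = 957.60 Cr
Health Levy: 7.2% × 10,770.00 Cr = 775.44 Cr
Pension Levy: 1.1% × 10,770.00 Cr = 118.47 Cr
Transit Levy: 3% × 10,770.00 Cr = 323.10 Cr
Total: 957.60 Cr + 775.44 Cr + 118.47 Cr + 323.10 Cr = 2,174.61 Cr

2,174.61 Cr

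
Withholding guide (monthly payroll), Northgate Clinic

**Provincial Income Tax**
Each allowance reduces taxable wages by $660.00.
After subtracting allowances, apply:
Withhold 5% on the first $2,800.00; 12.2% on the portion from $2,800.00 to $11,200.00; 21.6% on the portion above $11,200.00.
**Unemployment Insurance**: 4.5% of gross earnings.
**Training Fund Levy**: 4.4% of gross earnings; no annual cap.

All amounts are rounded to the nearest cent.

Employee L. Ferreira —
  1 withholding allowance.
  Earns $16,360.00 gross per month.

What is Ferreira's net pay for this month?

$12,767.16

Provincial Income Tax: taxable = $16,360.00 − 1×$660.00 = $15,700.00
  $1,164.80 + 21.6% × ($15,700.00 − $11,200.00) = $1,164.80 + 21.6% × $4,500.00 = $2,136.80
Unemployment Insurance: 4.5% × $16,360.00 = $736.20
Training Fund Levy: 4.4% × $16,360.00 = $719.84
Total withheld: $2,136.80 + $736.20 + $719.84 = $3,592.84
Net pay: $16,360.00 − $3,592.84 = $12,767.16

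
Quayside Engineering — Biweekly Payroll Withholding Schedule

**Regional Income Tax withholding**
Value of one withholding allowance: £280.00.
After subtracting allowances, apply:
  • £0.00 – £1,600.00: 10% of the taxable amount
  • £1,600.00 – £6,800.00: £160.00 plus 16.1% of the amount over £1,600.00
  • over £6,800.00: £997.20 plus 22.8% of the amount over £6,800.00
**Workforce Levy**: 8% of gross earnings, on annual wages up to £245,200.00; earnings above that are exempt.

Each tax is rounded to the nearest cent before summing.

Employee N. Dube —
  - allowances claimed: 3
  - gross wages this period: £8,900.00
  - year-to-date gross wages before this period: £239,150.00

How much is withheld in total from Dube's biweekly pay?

Regional Income Tax: taxable = £8,900.00 − 3×£280.00 = £8,060.00
  £997.20 + 22.8% × (£8,060.00 − £6,800.00) = £997.20 + 22.8% × £1,260.00 = £1,284.48
Workforce Levy: cap £245,200.00 − YTD £239,150.00 = £6,050.00 subject; 8% × £6,050.00 = £484.00
Total: £1,284.48 + £484.00 = £1,768.48

£1,768.48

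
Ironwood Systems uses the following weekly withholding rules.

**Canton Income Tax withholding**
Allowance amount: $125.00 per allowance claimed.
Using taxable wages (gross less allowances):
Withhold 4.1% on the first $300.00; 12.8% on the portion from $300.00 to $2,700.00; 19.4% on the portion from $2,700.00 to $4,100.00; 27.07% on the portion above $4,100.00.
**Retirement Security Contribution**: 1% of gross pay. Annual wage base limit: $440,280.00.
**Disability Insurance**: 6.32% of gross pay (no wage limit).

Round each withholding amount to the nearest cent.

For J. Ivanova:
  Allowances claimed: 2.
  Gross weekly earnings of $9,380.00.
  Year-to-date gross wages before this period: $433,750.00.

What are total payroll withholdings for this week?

$2,610.84

Canton Income Tax: taxable = $9,380.00 − 2×$125.00 = $9,130.00
  $591.10 + 27.07% × ($9,130.00 − $4,100.00) = $591.10 + 27.07% × $5,030.00 = $1,952.72
Retirement Security Contribution: cap $440,280.00 − YTD $433,750.00 = $6,530.00 subject; 1% × $6,530.00 = $65.30
Disability Insurance: 6.32% × $9,380.00 = $592.82
Total: $1,952.72 + $65.30 + $592.82 = $2,610.84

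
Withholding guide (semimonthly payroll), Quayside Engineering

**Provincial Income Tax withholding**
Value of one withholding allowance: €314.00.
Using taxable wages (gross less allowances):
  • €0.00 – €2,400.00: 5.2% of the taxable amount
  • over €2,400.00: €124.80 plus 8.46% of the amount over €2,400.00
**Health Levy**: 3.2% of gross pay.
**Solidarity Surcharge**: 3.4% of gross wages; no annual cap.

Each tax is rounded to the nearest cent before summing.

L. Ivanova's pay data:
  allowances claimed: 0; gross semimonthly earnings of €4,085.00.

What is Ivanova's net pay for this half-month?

€3,548.04

Provincial Income Tax: taxable = €4,085.00
  €124.80 + 8.46% × (€4,085.00 − €2,400.00) = €124.80 + 8.46% × €1,685.00 = €267.35
Health Levy: 3.2% × €4,085.00 = €130.72
Solidarity Surcharge: 3.4% × €4,085.00 = €138.89
Total withheld: €267.35 + €130.72 + €138.89 = €536.96
Net pay: €4,085.00 − €536.96 = €3,548.04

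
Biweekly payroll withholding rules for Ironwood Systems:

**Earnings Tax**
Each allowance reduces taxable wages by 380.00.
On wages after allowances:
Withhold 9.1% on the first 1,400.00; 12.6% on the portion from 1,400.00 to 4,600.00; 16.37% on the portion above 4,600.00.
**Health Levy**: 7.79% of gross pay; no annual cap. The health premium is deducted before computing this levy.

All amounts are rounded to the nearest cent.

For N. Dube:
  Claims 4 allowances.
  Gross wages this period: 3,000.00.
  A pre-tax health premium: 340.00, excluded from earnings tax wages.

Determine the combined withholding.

310.95

Earnings Tax: taxable = 3,000.00 − 340.00 − 4×380.00 = 1,140.00
  9.1% × 1,140.00 = 103.74
Health Levy: 7.79% × 2,660.00 = 207.21
Total: 103.74 + 207.21 = 310.95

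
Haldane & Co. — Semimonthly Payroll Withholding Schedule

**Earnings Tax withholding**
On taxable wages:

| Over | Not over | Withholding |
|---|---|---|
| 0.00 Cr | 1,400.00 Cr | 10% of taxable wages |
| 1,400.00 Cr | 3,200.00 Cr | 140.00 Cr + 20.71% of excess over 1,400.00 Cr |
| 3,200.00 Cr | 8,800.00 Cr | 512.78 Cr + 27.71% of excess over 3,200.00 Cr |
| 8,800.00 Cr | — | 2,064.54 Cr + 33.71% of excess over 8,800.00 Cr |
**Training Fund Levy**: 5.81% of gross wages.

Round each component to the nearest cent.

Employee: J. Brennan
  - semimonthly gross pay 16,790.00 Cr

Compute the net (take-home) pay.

11,056.53 Cr

Earnings Tax: taxable = 16,790.00 Cr
  2,064.54 Cr + 33.71% × (16,790.00 Cr − 8,800.00 Cr) = 2,064.54 Cr + 33.71% × 7,990.00 Cr = 4,757.97 Cr
Training Fund Levy: 5.81% × 16,790.00 Cr = 975.50 Cr
Total withheld: 4,757.97 Cr + 975.50 Cr = 5,733.47 Cr
Net pay: 16,790.00 Cr − 5,733.47 Cr = 11,056.53 Cr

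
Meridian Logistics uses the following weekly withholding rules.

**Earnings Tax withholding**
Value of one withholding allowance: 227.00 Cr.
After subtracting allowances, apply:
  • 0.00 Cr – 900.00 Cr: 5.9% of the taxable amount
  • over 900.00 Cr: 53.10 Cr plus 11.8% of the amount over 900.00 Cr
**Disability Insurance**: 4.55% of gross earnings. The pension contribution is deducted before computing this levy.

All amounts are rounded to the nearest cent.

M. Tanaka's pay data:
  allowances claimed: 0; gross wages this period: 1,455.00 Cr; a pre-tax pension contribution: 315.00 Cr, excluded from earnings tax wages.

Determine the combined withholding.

Earnings Tax: taxable = 1,455.00 Cr − 315.00 Cr = 1,140.00 Cr
  53.10 Cr + 11.8% × (1,140.00 Cr − 900.00 Cr) = 53.10 Cr + 11.8% × 240.00 Cr = 81.42 Cr
Disability Insurance: 4.55% × 1,140.00 Cr = 51.87 Cr
Total: 81.42 Cr + 51.87 Cr = 133.29 Cr

133.29 Cr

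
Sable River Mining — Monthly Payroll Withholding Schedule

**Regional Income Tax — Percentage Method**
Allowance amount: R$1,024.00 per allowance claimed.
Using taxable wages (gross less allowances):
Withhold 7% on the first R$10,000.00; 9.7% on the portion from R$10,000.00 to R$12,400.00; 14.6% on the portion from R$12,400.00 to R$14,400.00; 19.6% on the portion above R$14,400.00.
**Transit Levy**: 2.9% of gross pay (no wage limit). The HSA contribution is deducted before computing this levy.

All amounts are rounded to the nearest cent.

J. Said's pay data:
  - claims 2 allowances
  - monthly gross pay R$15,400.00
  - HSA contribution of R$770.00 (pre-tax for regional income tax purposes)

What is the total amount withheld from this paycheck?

R$1,383.64

Regional Income Tax: taxable = R$15,400.00 − R$770.00 − 2×R$1,024.00 = R$12,582.00
  R$932.80 + 14.6% × (R$12,582.00 − R$12,400.00) = R$932.80 + 14.6% × R$182.00 = R$959.37
Transit Levy: 2.9% × R$14,630.00 = R$424.27
Total: R$959.37 + R$424.27 = R$1,383.64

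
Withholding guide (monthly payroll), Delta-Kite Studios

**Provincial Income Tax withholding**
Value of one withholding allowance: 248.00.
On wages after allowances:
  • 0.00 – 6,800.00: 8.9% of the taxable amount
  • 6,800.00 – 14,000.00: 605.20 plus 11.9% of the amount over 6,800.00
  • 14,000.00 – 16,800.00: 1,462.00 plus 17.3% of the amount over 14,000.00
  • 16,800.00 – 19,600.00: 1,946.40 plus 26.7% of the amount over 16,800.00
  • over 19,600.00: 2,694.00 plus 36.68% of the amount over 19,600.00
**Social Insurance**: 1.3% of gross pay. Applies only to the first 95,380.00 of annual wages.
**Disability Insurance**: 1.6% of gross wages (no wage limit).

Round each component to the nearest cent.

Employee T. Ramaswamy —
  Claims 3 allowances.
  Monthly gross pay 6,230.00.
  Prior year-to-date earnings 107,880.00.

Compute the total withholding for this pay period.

Provincial Income Tax: taxable = 6,230.00 − 3×248.00 = 5,486.00
  8.9% × 5,486.00 = 488.25
Social Insurance: YTD 107,880.00 ≥ cap 95,380.00 → 0.00
Disability Insurance: 1.6% × 6,230.00 = 99.68
Total: 488.25 + 0.00 + 99.68 = 587.93

587.93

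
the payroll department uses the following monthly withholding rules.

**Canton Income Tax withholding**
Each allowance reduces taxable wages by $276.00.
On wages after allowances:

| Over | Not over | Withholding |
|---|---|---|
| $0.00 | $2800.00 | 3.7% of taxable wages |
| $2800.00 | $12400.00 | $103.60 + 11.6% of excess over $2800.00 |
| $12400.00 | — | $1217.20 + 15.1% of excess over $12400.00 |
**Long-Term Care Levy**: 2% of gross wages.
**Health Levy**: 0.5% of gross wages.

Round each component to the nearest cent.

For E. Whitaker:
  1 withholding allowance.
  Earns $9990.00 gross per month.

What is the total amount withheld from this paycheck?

$1155.37

Canton Income Tax: taxable = $9990.00 − 1×$276.00 = $9714.00
  $103.60 + 11.6% × ($9714.00 − $2800.00) = $103.60 + 11.6% × $6914.00 = $905.62
Long-Term Care Levy: 2% × $9990.00 = $199.80
Health Levy: 0.5% × $9990.00 = $49.95
Total: $905.62 + $199.80 + $49.95 = $1155.37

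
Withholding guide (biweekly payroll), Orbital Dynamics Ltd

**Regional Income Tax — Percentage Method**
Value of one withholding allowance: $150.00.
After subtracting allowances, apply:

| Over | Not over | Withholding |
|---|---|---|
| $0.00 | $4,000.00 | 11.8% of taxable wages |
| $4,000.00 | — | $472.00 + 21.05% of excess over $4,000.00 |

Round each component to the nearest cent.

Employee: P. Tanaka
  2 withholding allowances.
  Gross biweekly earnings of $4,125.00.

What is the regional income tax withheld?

Regional Income Tax: taxable = $4,125.00 − 2×$150.00 = $3,825.00
  11.8% × $3,825.00 = $451.35

$451.35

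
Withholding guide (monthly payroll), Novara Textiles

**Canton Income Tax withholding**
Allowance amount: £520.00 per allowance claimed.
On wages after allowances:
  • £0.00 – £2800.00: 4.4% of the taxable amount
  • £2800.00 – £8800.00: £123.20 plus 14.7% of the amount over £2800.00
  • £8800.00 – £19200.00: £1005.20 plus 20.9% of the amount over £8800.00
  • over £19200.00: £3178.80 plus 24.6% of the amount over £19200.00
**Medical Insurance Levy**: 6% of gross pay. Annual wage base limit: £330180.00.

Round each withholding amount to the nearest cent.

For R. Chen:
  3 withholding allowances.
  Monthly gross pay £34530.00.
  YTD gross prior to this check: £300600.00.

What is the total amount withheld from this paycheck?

£8341.02

Canton Income Tax: taxable = £34530.00 − 3×£520.00 = £32970.00
  £3178.80 + 24.6% × (£32970.00 − £19200.00) = £3178.80 + 24.6% × £13770.00 = £6566.22
Medical Insurance Levy: cap £330180.00 − YTD £300600.00 = £29580.00 subject; 6% × £29580.00 = £1774.80
Total: £6566.22 + £1774.80 = £8341.02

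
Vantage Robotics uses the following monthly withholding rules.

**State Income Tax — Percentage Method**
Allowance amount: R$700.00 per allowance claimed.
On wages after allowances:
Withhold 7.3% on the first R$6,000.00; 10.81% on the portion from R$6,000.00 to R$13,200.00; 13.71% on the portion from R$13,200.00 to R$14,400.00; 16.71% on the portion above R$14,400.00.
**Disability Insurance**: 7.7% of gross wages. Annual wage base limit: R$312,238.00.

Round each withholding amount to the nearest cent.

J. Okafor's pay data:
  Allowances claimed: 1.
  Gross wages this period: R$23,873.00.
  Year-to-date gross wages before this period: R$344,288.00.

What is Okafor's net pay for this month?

R$21,026.19

State Income Tax: taxable = R$23,873.00 − 1×R$700.00 = R$23,173.00
  R$1,380.84 + 16.71% × (R$23,173.00 − R$14,400.00) = R$1,380.84 + 16.71% × R$8,773.00 = R$2,846.81
Disability Insurance: YTD R$344,288.00 ≥ cap R$312,238.00 → R$0.00
Total withheld: R$2,846.81 + R$0.00 = R$2,846.81
Net pay: R$23,873.00 − R$2,846.81 = R$21,026.19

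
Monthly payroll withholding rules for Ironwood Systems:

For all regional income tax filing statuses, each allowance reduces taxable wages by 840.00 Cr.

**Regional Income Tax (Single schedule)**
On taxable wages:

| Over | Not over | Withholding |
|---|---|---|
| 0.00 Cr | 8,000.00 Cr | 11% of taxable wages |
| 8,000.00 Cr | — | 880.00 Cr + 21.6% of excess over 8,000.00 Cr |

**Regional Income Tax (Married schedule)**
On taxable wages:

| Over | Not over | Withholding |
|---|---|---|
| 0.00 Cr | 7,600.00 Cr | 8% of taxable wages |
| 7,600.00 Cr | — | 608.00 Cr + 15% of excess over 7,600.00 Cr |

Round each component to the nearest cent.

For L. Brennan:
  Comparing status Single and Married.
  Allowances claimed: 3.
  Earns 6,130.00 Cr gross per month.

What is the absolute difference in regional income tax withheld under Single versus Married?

Regional Income Tax (Single): taxable = 6,130.00 Cr − 3×840.00 Cr = 3,610.00 Cr
  11% × 3,610.00 Cr = 397.10 Cr
Regional Income Tax (Married): taxable = 6,130.00 Cr − 3×840.00 Cr = 3,610.00 Cr
  8% × 3,610.00 Cr = 288.80 Cr
Difference: |397.10 Cr − 288.80 Cr| = 108.30 Cr (higher under Single)

108.30 Cr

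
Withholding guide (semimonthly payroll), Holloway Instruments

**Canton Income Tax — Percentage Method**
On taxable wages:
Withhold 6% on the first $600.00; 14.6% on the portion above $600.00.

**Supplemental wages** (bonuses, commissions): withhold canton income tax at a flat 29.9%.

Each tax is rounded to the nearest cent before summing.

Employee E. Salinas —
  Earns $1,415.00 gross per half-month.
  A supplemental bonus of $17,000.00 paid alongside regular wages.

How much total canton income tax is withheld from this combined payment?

Canton Income Tax: taxable = $1,415.00
  $36.00 + 14.6% × ($1,415.00 − $600.00) = $36.00 + 14.6% × $815.00 = $154.99
Supplemental (29.9% flat on bonus): 29.9% × $17,000.00 = $5,083.00
Total canton income tax: $154.99 + $5,083.00 = $5,237.99

$5,237.99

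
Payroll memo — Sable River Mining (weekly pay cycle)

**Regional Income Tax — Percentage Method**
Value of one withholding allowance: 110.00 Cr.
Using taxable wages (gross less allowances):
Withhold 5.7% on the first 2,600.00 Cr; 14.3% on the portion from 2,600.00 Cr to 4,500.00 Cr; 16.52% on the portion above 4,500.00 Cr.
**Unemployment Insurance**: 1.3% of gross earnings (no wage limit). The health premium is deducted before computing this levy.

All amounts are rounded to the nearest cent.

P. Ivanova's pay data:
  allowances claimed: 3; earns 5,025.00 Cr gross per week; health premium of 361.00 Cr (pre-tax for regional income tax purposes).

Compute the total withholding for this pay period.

Regional Income Tax: taxable = 5,025.00 Cr − 361.00 Cr − 3×110.00 Cr = 4,334.00 Cr
  148.20 Cr + 14.3% × (4,334.00 Cr − 2,600.00 Cr) = 148.20 Cr + 14.3% × 1,734.00 Cr = 396.16 Cr
Unemployment Insurance: 1.3% × 4,664.00 Cr = 60.63 Cr
Total: 396.16 Cr + 60.63 Cr = 456.79 Cr

456.79 Cr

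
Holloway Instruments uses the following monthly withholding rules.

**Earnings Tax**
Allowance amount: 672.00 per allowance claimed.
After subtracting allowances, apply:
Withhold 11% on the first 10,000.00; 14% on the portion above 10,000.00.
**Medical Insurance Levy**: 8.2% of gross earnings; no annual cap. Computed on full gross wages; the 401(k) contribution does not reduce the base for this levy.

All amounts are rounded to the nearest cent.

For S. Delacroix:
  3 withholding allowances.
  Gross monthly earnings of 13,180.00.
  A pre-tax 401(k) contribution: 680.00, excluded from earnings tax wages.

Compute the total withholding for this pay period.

2,248.52

Earnings Tax: taxable = 13,180.00 − 680.00 − 3×672.00 = 10,484.00
  1,100.00 + 14% × (10,484.00 − 10,000.00) = 1,100.00 + 14% × 484.00 = 1,167.76
Medical Insurance Levy: 8.2% × 13,180.00 = 1,080.76
Total: 1,167.76 + 1,080.76 = 2,248.52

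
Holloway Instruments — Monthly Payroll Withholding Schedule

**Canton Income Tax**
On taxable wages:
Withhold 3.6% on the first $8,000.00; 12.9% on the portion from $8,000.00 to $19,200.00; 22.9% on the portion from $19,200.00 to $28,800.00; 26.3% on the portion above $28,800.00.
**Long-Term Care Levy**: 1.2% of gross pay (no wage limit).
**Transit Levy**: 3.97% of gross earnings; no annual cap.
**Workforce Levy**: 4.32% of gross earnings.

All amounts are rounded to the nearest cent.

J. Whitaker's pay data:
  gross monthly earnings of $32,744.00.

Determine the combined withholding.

$8,075.88

Canton Income Tax: taxable = $32,744.00
  $3,931.20 + 26.3% × ($32,744.00 − $28,800.00) = $3,931.20 + 26.3% × $3,944.00 = $4,968.47
Long-Term Care Levy: 1.2% × $32,744.00 = $392.93
Transit Levy: 3.97% × $32,744.00 = $1,299.94
Workforce Levy: 4.32% × $32,744.00 = $1,414.54
Total: $4,968.47 + $392.93 + $1,299.94 + $1,414.54 = $8,075.88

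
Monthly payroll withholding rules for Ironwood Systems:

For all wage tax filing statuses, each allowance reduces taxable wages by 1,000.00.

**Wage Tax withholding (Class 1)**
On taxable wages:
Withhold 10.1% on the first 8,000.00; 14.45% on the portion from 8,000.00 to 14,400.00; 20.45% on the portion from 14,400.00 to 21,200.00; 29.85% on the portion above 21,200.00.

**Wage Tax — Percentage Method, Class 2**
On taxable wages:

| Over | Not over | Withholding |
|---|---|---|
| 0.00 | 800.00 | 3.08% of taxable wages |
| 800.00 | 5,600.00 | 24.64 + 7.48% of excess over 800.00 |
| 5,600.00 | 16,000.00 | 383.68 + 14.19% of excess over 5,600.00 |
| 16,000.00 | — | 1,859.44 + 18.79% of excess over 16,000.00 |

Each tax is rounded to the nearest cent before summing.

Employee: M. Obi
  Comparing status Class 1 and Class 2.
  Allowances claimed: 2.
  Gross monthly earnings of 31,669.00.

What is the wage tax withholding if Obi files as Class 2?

Wage Tax (Class 2): taxable = 31,669.00 − 2×1,000.00 = 29,669.00
  1,859.44 + 18.79% × (29,669.00 − 16,000.00) = 1,859.44 + 18.79% × 13,669.00 = 4,427.85

4,427.85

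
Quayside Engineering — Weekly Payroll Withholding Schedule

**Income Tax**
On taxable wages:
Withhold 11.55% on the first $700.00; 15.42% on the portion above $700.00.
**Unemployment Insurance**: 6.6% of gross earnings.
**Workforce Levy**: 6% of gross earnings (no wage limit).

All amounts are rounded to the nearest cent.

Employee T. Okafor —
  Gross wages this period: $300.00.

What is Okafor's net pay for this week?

Income Tax: taxable = $300.00
  11.55% × $300.00 = $34.65
Unemployment Insurance: 6.6% × $300.00 = $19.80
Workforce Levy: 6% × $300.00 = $18.00
Total withheld: $34.65 + $19.80 + $18.00 = $72.45
Net pay: $300.00 − $72.45 = $227.55

$227.55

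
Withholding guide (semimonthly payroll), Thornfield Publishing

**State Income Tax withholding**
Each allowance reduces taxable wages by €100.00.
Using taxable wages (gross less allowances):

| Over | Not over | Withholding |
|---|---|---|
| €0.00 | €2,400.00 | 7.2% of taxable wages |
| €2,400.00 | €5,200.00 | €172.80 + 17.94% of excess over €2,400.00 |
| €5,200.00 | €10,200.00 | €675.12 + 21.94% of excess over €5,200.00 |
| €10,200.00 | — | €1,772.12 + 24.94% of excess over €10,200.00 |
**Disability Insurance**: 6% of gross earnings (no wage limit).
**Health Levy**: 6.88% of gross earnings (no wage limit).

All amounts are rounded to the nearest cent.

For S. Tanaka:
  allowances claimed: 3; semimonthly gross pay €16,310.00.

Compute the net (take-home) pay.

€10,988.14

State Income Tax: taxable = €16,310.00 − 3×€100.00 = €16,010.00
  €1,772.12 + 24.94% × (€16,010.00 − €10,200.00) = €1,772.12 + 24.94% × €5,810.00 = €3,221.13
Disability Insurance: 6% × €16,310.00 = €978.60
Health Levy: 6.88% × €16,310.00 = €1,122.13
Total withheld: €3,221.13 + €978.60 + €1,122.13 = €5,321.86
Net pay: €16,310.00 − €5,321.86 = €10,988.14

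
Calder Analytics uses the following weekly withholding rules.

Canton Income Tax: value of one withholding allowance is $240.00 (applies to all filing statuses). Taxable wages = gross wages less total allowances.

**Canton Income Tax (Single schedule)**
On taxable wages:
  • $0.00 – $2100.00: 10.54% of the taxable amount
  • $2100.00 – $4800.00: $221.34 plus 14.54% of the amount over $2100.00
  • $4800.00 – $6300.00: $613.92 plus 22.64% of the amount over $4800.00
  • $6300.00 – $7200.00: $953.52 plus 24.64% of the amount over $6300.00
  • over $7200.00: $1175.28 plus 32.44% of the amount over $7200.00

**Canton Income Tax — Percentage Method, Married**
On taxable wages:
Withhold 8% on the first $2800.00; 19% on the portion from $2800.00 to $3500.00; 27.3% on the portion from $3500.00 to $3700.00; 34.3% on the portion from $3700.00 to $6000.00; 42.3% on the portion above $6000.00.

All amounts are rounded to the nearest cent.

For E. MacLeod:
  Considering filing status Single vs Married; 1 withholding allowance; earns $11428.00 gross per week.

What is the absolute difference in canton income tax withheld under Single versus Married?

$926.03

Canton Income Tax (Single): taxable = $11428.00 − 1×$240.00 = $11188.00
  $1175.28 + 32.44% × ($11188.00 − $7200.00) = $1175.28 + 32.44% × $3988.00 = $2468.99
Canton Income Tax (Married): taxable = $11428.00 − 1×$240.00 = $11188.00
  $1200.50 + 42.3% × ($11188.00 − $6000.00) = $1200.50 + 42.3% × $5188.00 = $3395.02
Difference: |$2468.99 − $3395.02| = $926.03 (higher under Married)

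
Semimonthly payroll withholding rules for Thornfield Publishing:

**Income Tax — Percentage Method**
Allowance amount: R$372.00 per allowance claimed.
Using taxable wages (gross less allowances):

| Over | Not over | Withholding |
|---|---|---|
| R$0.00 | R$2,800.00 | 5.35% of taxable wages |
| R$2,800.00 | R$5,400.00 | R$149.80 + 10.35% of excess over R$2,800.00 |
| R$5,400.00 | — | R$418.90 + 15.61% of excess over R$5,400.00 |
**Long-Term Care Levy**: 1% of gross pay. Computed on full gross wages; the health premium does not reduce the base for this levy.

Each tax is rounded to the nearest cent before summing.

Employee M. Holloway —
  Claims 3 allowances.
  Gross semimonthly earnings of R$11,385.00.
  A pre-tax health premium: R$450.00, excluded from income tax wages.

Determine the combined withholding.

R$1,222.56

Income Tax: taxable = R$11,385.00 − R$450.00 − 3×R$372.00 = R$9,819.00
  R$418.90 + 15.61% × (R$9,819.00 − R$5,400.00) = R$418.90 + 15.61% × R$4,419.00 = R$1,108.71
Long-Term Care Levy: 1% × R$11,385.00 = R$113.85
Total: R$1,108.71 + R$113.85 = R$1,222.56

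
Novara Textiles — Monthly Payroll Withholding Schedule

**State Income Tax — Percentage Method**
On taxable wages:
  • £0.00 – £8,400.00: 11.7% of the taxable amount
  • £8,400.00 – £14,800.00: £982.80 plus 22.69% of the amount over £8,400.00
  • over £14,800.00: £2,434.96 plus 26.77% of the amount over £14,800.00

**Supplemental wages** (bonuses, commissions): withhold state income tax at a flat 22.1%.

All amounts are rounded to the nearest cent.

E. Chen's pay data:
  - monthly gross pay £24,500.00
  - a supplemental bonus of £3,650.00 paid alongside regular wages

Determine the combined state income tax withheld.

State Income Tax: taxable = £24,500.00
  £2,434.96 + 26.77% × (£24,500.00 − £14,800.00) = £2,434.96 + 26.77% × £9,700.00 = £5,031.65
Supplemental (22.1% flat on bonus): 22.1% × £3,650.00 = £806.65
Total state income tax: £5,031.65 + £806.65 = £5,838.30

£5,838.30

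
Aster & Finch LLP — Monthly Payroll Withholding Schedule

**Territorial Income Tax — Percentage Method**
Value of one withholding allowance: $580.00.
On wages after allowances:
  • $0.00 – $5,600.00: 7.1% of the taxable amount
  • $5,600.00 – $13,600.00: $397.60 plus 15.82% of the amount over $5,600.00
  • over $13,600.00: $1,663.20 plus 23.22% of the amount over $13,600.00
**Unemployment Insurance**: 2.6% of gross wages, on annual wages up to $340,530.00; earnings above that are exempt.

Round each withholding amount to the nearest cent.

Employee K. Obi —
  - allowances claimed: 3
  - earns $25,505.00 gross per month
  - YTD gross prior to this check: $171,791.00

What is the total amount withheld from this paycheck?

$4,686.64

Territorial Income Tax: taxable = $25,505.00 − 3×$580.00 = $23,765.00
  $1,663.20 + 23.22% × ($23,765.00 − $13,600.00) = $1,663.20 + 23.22% × $10,165.00 = $4,023.51
Unemployment Insurance: 2.6% × $25,505.00 = $663.13
Total: $4,023.51 + $663.13 = $4,686.64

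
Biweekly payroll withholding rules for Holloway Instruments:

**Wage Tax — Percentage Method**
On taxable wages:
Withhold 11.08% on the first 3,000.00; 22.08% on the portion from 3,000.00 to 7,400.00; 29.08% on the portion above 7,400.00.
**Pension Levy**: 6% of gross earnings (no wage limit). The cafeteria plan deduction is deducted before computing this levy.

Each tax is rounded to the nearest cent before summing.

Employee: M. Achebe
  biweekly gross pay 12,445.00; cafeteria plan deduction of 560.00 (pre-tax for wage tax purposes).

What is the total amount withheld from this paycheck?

Wage Tax: taxable = 12,445.00 − 560.00 = 11,885.00
  1,303.92 + 29.08% × (11,885.00 − 7,400.00) = 1,303.92 + 29.08% × 4,485.00 = 2,608.16
Pension Levy: 6% × 11,885.00 = 713.10
Total: 2,608.16 + 713.10 = 3,321.26

3,321.26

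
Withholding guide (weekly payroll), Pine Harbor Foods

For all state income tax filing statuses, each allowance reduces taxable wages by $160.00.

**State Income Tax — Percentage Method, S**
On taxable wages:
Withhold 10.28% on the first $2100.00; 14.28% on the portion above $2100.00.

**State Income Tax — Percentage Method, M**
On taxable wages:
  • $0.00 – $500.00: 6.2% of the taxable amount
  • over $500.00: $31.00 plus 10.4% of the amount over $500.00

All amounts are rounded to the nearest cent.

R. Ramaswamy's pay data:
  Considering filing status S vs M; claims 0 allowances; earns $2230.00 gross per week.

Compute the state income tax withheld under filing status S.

State Income Tax (S): taxable = $2230.00
  $215.88 + 14.28% × ($2230.00 − $2100.00) = $215.88 + 14.28% × $130.00 = $234.44

$234.44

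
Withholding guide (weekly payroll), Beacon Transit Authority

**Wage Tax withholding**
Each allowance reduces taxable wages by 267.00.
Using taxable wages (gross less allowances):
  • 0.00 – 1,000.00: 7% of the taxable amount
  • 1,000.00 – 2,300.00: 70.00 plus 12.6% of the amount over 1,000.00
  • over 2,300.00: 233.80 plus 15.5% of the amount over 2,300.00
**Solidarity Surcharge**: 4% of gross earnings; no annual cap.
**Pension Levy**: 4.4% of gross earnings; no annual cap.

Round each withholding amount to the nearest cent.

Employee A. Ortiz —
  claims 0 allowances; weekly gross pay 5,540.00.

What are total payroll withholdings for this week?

1,201.36

Wage Tax: taxable = 5,540.00
  233.80 + 15.5% × (5,540.00 − 2,300.00) = 233.80 + 15.5% × 3,240.00 = 736.00
Solidarity Surcharge: 4% × 5,540.00 = 221.60
Pension Levy: 4.4% × 5,540.00 = 243.76
Total: 736.00 + 221.60 + 243.76 = 1,201.36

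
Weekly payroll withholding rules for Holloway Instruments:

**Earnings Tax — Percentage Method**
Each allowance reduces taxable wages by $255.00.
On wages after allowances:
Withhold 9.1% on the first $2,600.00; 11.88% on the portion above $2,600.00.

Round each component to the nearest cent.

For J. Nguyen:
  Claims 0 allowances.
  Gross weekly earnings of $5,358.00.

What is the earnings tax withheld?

Earnings Tax: taxable = $5,358.00
  $236.60 + 11.88% × ($5,358.00 − $2,600.00) = $236.60 + 11.88% × $2,758.00 = $564.25

$564.25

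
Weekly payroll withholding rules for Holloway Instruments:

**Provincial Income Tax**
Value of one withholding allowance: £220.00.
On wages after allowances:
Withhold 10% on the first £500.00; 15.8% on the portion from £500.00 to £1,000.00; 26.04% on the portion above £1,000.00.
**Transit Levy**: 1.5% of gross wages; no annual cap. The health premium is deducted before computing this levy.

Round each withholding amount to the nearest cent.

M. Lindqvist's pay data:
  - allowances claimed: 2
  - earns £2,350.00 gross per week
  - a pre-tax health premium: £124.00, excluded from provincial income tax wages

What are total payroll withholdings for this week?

£367.06

Provincial Income Tax: taxable = £2,350.00 − £124.00 − 2×£220.00 = £1,786.00
  £129.00 + 26.04% × (£1,786.00 − £1,000.00) = £129.00 + 26.04% × £786.00 = £333.67
Transit Levy: 1.5% × £2,226.00 = £33.39
Total: £333.67 + £33.39 = £367.06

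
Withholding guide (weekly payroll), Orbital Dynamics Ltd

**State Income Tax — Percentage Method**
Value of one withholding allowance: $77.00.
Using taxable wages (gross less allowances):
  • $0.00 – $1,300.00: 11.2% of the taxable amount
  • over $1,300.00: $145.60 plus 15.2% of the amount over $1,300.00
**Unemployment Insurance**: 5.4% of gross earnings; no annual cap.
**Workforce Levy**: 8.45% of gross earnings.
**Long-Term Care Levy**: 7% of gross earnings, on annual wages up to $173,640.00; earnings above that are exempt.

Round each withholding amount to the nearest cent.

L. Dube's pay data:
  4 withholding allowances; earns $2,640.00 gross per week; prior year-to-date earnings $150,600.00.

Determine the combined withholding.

$852.90

State Income Tax: taxable = $2,640.00 − 4×$77.00 = $2,332.00
  $145.60 + 15.2% × ($2,332.00 − $1,300.00) = $145.60 + 15.2% × $1,032.00 = $302.46
Unemployment Insurance: 5.4% × $2,640.00 = $142.56
Workforce Levy: 8.45% × $2,640.00 = $223.08
Long-Term Care Levy: 7% × $2,640.00 = $184.80
Total: $302.46 + $142.56 + $223.08 + $184.80 = $852.90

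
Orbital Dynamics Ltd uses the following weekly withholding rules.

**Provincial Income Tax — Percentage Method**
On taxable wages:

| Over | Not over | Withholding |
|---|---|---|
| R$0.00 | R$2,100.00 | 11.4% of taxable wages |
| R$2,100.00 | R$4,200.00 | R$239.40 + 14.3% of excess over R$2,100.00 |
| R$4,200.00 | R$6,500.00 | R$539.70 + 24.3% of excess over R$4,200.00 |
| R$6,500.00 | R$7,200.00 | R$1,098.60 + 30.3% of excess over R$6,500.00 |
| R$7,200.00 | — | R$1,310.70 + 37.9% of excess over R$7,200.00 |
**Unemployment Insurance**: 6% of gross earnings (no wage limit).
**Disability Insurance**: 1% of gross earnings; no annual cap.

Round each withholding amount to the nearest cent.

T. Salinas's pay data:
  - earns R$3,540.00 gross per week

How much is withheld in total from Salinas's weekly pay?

R$693.12

Provincial Income Tax: taxable = R$3,540.00
  R$239.40 + 14.3% × (R$3,540.00 − R$2,100.00) = R$239.40 + 14.3% × R$1,440.00 = R$445.32
Unemployment Insurance: 6% × R$3,540.00 = R$212.40
Disability Insurance: 1% × R$3,540.00 = R$35.40
Total: R$445.32 + R$212.40 + R$35.40 = R$693.12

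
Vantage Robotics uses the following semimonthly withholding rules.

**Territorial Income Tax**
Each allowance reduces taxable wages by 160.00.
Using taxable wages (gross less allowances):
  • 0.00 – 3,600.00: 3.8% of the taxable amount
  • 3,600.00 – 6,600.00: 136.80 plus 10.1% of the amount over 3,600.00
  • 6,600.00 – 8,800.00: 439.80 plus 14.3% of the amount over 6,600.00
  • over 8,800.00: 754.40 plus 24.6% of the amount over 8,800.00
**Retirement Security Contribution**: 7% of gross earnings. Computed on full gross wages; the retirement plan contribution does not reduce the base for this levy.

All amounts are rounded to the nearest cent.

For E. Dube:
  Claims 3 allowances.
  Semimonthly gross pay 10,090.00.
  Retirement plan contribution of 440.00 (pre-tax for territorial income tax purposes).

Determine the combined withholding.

Territorial Income Tax: taxable = 10,090.00 − 440.00 − 3×160.00 = 9,170.00
  754.40 + 24.6% × (9,170.00 − 8,800.00) = 754.40 + 24.6% × 370.00 = 845.42
Retirement Security Contribution: 7% × 10,090.00 = 706.30
Total: 845.42 + 706.30 = 1,551.72

1,551.72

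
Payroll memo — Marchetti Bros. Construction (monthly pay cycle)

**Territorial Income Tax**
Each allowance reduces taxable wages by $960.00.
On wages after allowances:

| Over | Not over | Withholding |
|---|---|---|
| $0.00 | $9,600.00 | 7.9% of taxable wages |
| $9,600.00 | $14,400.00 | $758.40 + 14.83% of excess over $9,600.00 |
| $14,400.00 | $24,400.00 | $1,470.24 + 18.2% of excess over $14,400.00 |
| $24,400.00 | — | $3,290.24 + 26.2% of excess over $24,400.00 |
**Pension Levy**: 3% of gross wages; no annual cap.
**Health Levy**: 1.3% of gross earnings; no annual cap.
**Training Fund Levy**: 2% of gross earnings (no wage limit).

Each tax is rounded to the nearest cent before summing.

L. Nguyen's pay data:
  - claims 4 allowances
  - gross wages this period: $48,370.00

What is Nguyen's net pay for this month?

$36,758.39

Territorial Income Tax: taxable = $48,370.00 − 4×$960.00 = $44,530.00
  $3,290.24 + 26.2% × ($44,530.00 − $24,400.00) = $3,290.24 + 26.2% × $20,130.00 = $8,564.30
Pension Levy: 3% × $48,370.00 = $1,451.10
Health Levy: 1.3% × $48,370.00 = $628.81
Training Fund Levy: 2% × $48,370.00 = $967.40
Total withheld: $8,564.30 + $1,451.10 + $628.81 + $967.40 = $11,611.61
Net pay: $48,370.00 − $11,611.61 = $36,758.39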